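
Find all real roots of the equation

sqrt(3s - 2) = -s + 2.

Square both sides: 3s - 2 = (-s + 2)^2.
Expand and rearrange: s^2 - 7s + 6 = 0.
Solving gives s = 6 or s = 1.
Check each candidate in the original equation:
  s = 6: sqrt(16) = 4, while -s + 2 = -4 — extraneous.
  s = 1: sqrt(1) = 1, while -s + 2 = 1 — valid.

s = 1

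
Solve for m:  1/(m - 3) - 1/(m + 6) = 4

m = -6.2434 or m = 3.2434

Multiply both sides by (m - 3)(m + 6):
(m + 6) - (m - 3) = 4(m - 3)(m + 6).
Expand and collect terms: 4m² + 12m - 81 = 0.
By the quadratic formula, m = (-12 ± √1440) / 8, so m ≈ 3.2434 or m ≈ -6.2434.
Neither value makes a denominator zero (m ≠ 3, m ≠ -6), so both are valid.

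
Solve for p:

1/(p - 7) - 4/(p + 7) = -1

p = -2.5311 or p = 5.5311

Multiply both sides by (p - 7)(p + 7):
(p + 7) - 4(p - 7) = -(p - 7)(p + 7).
Expand and collect terms: -p² + 3p + 14 = 0.
By the quadratic formula, p = (-3 ± √65) / -2, so p ≈ -2.5311 or p ≈ 5.5311.
Neither value makes a denominator zero (p ≠ 7, p ≠ -7), so both are valid.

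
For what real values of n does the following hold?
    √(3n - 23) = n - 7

Square both sides: 3n - 23 = (n - 7)².
Expand and rearrange: n² - 17n + 72 = 0.
Solving gives n = 9 or n = 8.
Check each candidate in the original equation:
  n = 9: √(4) = 2, while n - 7 = 2 — valid.
  n = 8: √(1) = 1, while n - 7 = 1 — valid.

n = 8 or n = 9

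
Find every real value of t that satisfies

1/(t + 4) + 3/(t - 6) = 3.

Multiply both sides by (t + 4)(t - 6):
(t - 6) + 3(t + 4) = 3(t + 4)(t - 6).
Expand and collect terms: 3t² - 10t - 78 = 0.
By the quadratic formula, t = (10 ± √1036) / 6, so t ≈ 7.0312 or t ≈ -3.6978.
Neither value makes a denominator zero (t ≠ -4, t ≠ 6), so both are valid.

t = -3.6978 or t = 7.0312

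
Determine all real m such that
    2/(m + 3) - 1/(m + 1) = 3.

Multiply both sides by (m + 3)(m + 1):
2(m + 1) - (m + 3) = 3(m + 3)(m + 1).
Expand and collect terms: 3m^2 + 11m + 10 = 0.
Factor or apply the quadratic formula: m = -1.6667 or m = -2.
Neither value makes a denominator zero (m != -3, m != -1), so both are valid.

m = -2 or m = -1.6667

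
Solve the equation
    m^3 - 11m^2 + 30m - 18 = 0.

Possible rational roots are divisors of -18. Testing m = 3 gives 0, so (m - 3) is a factor.
Divide: m^3 - 11m^2 + 30m - 18 = (m - 3)(m^2 - 8m + 6).
Apply the quadratic formula to m^2 - 8m + 6 = 0: m = (8 +/- sqrt(40))/2, i.e. m ~= 7.1623 or m ~= 0.8377.

m = 0.8377 or m = 3 or m = 7.1623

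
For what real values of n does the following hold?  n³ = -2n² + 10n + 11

Rearrange: n³ + 2n² - 10n - 11 = 0.
Possible rational roots are divisors of -11. Testing n = -1 gives 0, so (n + 1) is a factor.
Divide: n³ + 2n² - 10n - 11 = (n + 1)(n² + n - 11).
Apply the quadratic formula to n² + n - 11 = 0: n = (-1 ± √45)/2, i.e. n ≈ 2.8541 or n ≈ -3.8541.

n = -3.8541 or n = -1 or n = 2.8541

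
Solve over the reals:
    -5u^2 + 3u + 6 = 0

Discriminant: (3)^2 - 4*(-5)*6 = 129.
Quadratic formula: u = (-3 +/- sqrt(129)) / (-10).
So u = 3/10 - sqrt(129)/10 ~= -0.8358 or u = 3/10 + sqrt(129)/10 ~= 1.4358.

u = -0.8358 or u = 1.4358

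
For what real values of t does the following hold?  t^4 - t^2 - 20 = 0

t = -2.2361 or t = 2.2361

Let u = t^2. The equation becomes u^2 - u - 20 = 0.
Factor: (u + 4)(u - 5) = 0, so u = -4 or u = 5.
t^2 = -4 < 0 has no real solution.
t^2 = 5 gives t = +/-sqrt(5) ~= +/-2.2361.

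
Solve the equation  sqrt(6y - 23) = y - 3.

Square both sides: 6y - 23 = (y - 3)^2.
Expand and rearrange: y^2 - 12y + 32 = 0.
Solving gives y = 8 or y = 4.
Check each candidate in the original equation:
  y = 8: sqrt(25) = 5, while y - 3 = 5 — valid.
  y = 4: sqrt(1) = 1, while y - 3 = 1 — valid.

y = 4 or y = 8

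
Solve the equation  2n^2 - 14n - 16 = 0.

n = -1 or n = 8

Factor: 2(n - 8)(n + 1) = 0.
So n = 8 or n = -1.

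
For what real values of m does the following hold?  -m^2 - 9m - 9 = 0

m = -7.8541 or m = -1.1459

Discriminant: (-9)^2 - 4*(-1)*(-9) = 45.
Quadratic formula: m = (9 +/- sqrt(45)) / (-2).
So m = -9/2 - 3*sqrt(5)/2 ~= -7.8541 or m = -9/2 + 3*sqrt(5)/2 ~= -1.1459.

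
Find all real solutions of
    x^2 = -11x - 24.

Bring every term to one side: x^2 + 11x + 24 = 0.
Factor: (x + 8)(x + 3) = 0.
So x = -8 or x = -3.

x = -8 or x = -3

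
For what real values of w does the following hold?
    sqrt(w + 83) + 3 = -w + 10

w = -2

Isolate the radical: sqrt(w + 83) = -w + 7.
Square both sides: w + 83 = (-w + 7)^2.
Expand and rearrange: w^2 - 15w - 34 = 0.
Solving gives w = 17 or w = -2.
Check each candidate in the original equation:
  w = 17: sqrt(100) = 10, while -w + 7 = -10 — extraneous.
  w = -2: sqrt(81) = 9, while -w + 7 = 9 — valid.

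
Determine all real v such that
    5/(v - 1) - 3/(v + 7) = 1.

v = -9 or v = 5

Multiply both sides by (v - 1)(v + 7):
5(v + 7) - 3(v - 1) = (v - 1)(v + 7).
Expand and collect terms: v^2 + 4v - 45 = 0.
Factor or apply the quadratic formula: v = 5 or v = -9.
Neither value makes a denominator zero (v != 1, v != -7), so both are valid.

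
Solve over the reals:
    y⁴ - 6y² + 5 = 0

Let u = y². The equation becomes u² - 6u + 5 = 0.
Factor: (u - 5)(u - 1) = 0, so u = 5 or u = 1.
y² = 5 gives y = ±√(5) ≈ ±2.2361.
y² = 1 gives y = ±1.

y = -2.2361 or y = -1 or y = 1 or y = 2.2361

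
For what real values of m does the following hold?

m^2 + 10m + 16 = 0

Factor: (m + 2)(m + 8) = 0.
So m = -2 or m = -8.

m = -8 or m = -2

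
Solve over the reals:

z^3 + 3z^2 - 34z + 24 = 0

Possible rational roots are divisors of 24. Testing z = 4 gives 0, so (z - 4) is a factor.
Divide: z^3 + 3z^2 - 34z + 24 = (z - 4)(z^2 + 7z - 6).
Apply the quadratic formula to z^2 + 7z - 6 = 0: z = (-7 +/- sqrt(73))/2, i.e. z ~= 0.772 or z ~= -7.772.

z = -7.772 or z = 0.772 or z = 4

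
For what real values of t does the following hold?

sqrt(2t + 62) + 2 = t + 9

Isolate the radical: sqrt(2t + 62) = t + 7.
Square both sides: 2t + 62 = (t + 7)^2.
Expand and rearrange: t^2 + 12t - 13 = 0.
Solving gives t = 1 or t = -13.
Check each candidate in the original equation:
  t = 1: sqrt(64) = 8, while t + 7 = 8 — valid.
  t = -13: sqrt(36) = 6, while t + 7 = -6 — extraneous.

t = 1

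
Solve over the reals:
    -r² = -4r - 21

r = -3 or r = 7

Bring every term to one side: -r² + 4r + 21 = 0.
Factor: -1(r + 3)(r - 7) = 0.
So r = -3 or r = 7.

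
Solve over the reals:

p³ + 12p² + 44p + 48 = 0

Possible rational roots are divisors of 48. Testing p = -4 gives 0, so (p + 4) is a factor.
Divide: p³ + 12p² + 44p + 48 = (p + 4)(p² + 8p + 12).
Factor the quadratic: p = -2 or p = -6.

p = -6 or p = -4 or p = -2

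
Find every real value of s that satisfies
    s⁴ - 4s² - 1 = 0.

s = -2.0582 or s = 2.0582

Let u = s². The equation becomes u² - 4u - 1 = 0.
By the quadratic formula, u = 2 + √(5) or u = 2 - √(5).
s² = 2 + √(5) gives s = ±√(2 + √(5)) ≈ ±2.0582.
s² = 2 - √(5) < 0 has no real solution.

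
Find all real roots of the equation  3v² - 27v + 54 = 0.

Factor: 3(v - 6)(v - 3) = 0.
So v = 6 or v = 3.

v = 3 or v = 6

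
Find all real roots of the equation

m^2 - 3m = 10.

Bring every term to one side: m^2 - 3m - 10 = 0.
Factor: (m - 5)(m + 2) = 0.
So m = 5 or m = -2.

m = -2 or m = 5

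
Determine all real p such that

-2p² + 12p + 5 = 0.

p = -0.3912 or p = 6.3912

Discriminant: (12)² − 4·(-2)·5 = 184.
Quadratic formula: p = (-12 ± √184) / (-4).
So p = 3 - √(46)/2 ≈ -0.3912 or p = 3 + √(46)/2 ≈ 6.3912.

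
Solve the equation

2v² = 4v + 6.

Bring every term to one side: 2v² - 4v - 6 = 0.
Factor: 2(v + 1)(v - 3) = 0.
So v = -1 or v = 3.

v = -1 or v = 3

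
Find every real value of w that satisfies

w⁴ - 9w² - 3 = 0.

Let u = w². The equation becomes u² - 9u - 3 = 0.
By the quadratic formula, u = 9/2 + √(93)/2 or u = 9/2 - √(93)/2.
w² = 9/2 + √(93)/2 gives w = ±√(9/2 + √(93)/2) ≈ ±3.0532.
w² = 9/2 - √(93)/2 < 0 has no real solution.

w = -3.0532 or w = 3.0532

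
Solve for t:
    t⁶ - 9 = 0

t = -1.4422 or t = 1.4422

Let u = t³. The equation becomes u² - 9 = 0.
Factor: (u + 3)(u - 3) = 0, so u = -3 or u = 3.
t³ = -3 gives t = -∛(3) ≈ -1.4422.
t³ = 3 gives t = ∛(3) ≈ 1.4422.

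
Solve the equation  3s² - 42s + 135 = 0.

s = 5 or s = 9

Factor: 3(s - 9)(s - 5) = 0.
So s = 9 or s = 5.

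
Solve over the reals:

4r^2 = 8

Rearrange to standard form: 4r^2 - 8 = 0.
Discriminant: (0)^2 - 4*4*(-8) = 128.
Quadratic formula: r = (0 +/- sqrt(128)) / 8.
So r = sqrt(2) ~= 1.4142 or r = -sqrt(2) ~= -1.4142.

r = -1.4142 or r = 1.4142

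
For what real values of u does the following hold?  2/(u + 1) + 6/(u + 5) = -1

u = -12.2915 or u = -1.7085

Multiply both sides by (u + 1)(u + 5):
2(u + 5) + 6(u + 1) = -(u + 1)(u + 5).
Expand and collect terms: -u^2 - 14u - 21 = 0.
By the quadratic formula, u = (14 +/- sqrt(112)) / -2, so u ~= -12.2915 or u ~= -1.7085.
Neither value makes a denominator zero (u != -1, u != -5), so both are valid.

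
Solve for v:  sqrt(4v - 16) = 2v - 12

v = 8

Square both sides: 4v - 16 = (2v - 12)^2.
Expand and rearrange: 4v^2 - 52v + 160 = 0.
Solving gives v = 8 or v = 5.
Check each candidate in the original equation:
  v = 8: sqrt(16) = 4, while 2v - 12 = 4 — valid.
  v = 5: sqrt(4) = 2, while 2v - 12 = -2 — extraneous.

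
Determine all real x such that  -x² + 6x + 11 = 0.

x = -1.4721 or x = 7.4721

Discriminant: (6)² − 4·(-1)·11 = 80.
Quadratic formula: x = (-6 ± √80) / (-2).
So x = 3 - 2·√(5) ≈ -1.4721 or x = 3 + 2·√(5) ≈ 7.4721.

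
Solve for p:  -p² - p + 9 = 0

p = -3.5414 or p = 2.5414

Discriminant: (-1)² − 4·(-1)·9 = 37.
Quadratic formula: p = (1 ± √37) / (-2).
So p = -√(37)/2 - 1/2 ≈ -3.5414 or p = -1/2 + √(37)/2 ≈ 2.5414.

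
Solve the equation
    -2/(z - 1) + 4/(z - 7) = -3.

Multiply both sides by (z - 1)(z - 7):
-2(z - 7) + 4(z - 1) = -3(z - 1)(z - 7).
Expand and collect terms: -3z^2 + 22z - 31 = 0.
By the quadratic formula, z = (-22 +/- sqrt(112)) / -6, so z ~= 1.9028 or z ~= 5.4305.
Neither value makes a denominator zero (z != 1, z != 7), so both are valid.

z = 1.9028 or z = 5.4305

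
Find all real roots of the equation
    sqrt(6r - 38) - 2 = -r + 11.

r = 9

Isolate the radical: sqrt(6r - 38) = -r + 13.
Square both sides: 6r - 38 = (-r + 13)^2.
Expand and rearrange: r^2 - 32r + 207 = 0.
Solving gives r = 23 or r = 9.
Check each candidate in the original equation:
  r = 23: sqrt(100) = 10, while -r + 13 = -10 — extraneous.
  r = 9: sqrt(16) = 4, while -r + 13 = 4 — valid.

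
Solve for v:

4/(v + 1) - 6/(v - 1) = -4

v = -1.6375 or v = 2.1375

Multiply both sides by (v + 1)(v - 1):
4(v - 1) - 6(v + 1) = -4(v + 1)(v - 1).
Expand and collect terms: -4v^2 + 2v + 14 = 0.
By the quadratic formula, v = (-2 +/- sqrt(228)) / -8, so v ~= -1.6375 or v ~= 2.1375.
Neither value makes a denominator zero (v != -1, v != 1), so both are valid.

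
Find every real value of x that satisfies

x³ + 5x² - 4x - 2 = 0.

Possible rational roots are divisors of -2. Testing x = 1 gives 0, so (x - 1) is a factor.
Divide: x³ + 5x² - 4x - 2 = (x - 1)(x² + 6x + 2).
Apply the quadratic formula to x² + 6x + 2 = 0: x = (-6 ± √28)/2, i.e. x ≈ -0.3542 or x ≈ -5.6458.

x = -5.6458 or x = -0.3542 or x = 1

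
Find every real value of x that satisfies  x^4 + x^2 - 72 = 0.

Let u = x^2. The equation becomes u^2 + u - 72 = 0.
Factor: (u - 8)(u + 9) = 0, so u = 8 or u = -9.
x^2 = 8 gives x = +/-2*sqrt(2) ~= +/-2.8284.
x^2 = -9 < 0 has no real solution.

x = -2.8284 or x = 2.8284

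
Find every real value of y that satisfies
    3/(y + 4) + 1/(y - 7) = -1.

Multiply both sides by (y + 4)(y - 7):
3(y - 7) + (y + 4) = -(y + 4)(y - 7).
Expand and collect terms: -y² - y + 45 = 0.
By the quadratic formula, y = (1 ± √181) / -2, so y ≈ -7.2268 or y ≈ 6.2268.
Neither value makes a denominator zero (y ≠ -4, y ≠ 7), so both are valid.

y = -7.2268 or y = 6.2268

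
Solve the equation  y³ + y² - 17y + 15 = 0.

Possible rational roots are divisors of 15. Testing y = 3 gives 0, so (y - 3) is a factor.
Divide: y³ + y² - 17y + 15 = (y - 3)(y² + 4y - 5).
Factor the quadratic: y = 1 or y = -5.

y = -5 or y = 1 or y = 3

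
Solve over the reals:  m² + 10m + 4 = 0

Discriminant: (10)² − 4·1·4 = 84.
Quadratic formula: m = (-10 ± √84) / 2.
So m = -5 + √(21) ≈ -0.4174 or m = -5 - √(21) ≈ -9.5826.

m = -9.5826 or m = -0.4174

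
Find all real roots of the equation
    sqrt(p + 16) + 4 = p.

p = 9

Isolate the radical: sqrt(p + 16) = p - 4.
Square both sides: p + 16 = (p - 4)^2.
Expand and rearrange: p^2 - 9p = 0.
Solving gives p = 9 or p = 0.
Check each candidate in the original equation:
  p = 9: sqrt(25) = 5, while p - 4 = 5 — valid.
  p = 0: sqrt(16) = 4, while p - 4 = -4 — extraneous.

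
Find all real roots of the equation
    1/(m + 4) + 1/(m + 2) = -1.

m = -5.4142 or m = -2.5858

Multiply both sides by (m + 4)(m + 2):
(m + 2) + (m + 4) = -(m + 4)(m + 2).
Expand and collect terms: -m^2 - 8m - 14 = 0.
By the quadratic formula, m = (8 +/- sqrt(8)) / -2, so m ~= -5.4142 or m ~= -2.5858.
Neither value makes a denominator zero (m != -4, m != -2), so both are valid.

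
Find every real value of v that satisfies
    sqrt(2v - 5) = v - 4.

v = 7

Square both sides: 2v - 5 = (v - 4)^2.
Expand and rearrange: v^2 - 10v + 21 = 0.
Solving gives v = 7 or v = 3.
Check each candidate in the original equation:
  v = 7: sqrt(9) = 3, while v - 4 = 3 — valid.
  v = 3: sqrt(1) = 1, while v - 4 = -1 — extraneous.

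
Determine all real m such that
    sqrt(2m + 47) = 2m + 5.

Square both sides: 2m + 47 = (2m + 5)^2.
Expand and rearrange: 4m^2 + 18m - 22 = 0.
Solving gives m = 1 or m = -5.5.
Check each candidate in the original equation:
  m = 1: sqrt(49) = 7, while 2m + 5 = 7 — valid.
  m = -5.5: sqrt(36) = 6, while 2m + 5 = -6 — extraneous.

m = 1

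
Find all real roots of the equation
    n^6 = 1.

n = -1 or n = 1

Let u = n^3. The equation becomes u^2 - 1 = 0.
Factor: (u - 1)(u + 1) = 0, so u = 1 or u = -1.
n^3 = 1 gives n = 1.
n^3 = -1 gives n = -1.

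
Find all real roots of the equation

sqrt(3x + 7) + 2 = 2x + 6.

x = -1

Isolate the radical: sqrt(3x + 7) = 2x + 4.
Square both sides: 3x + 7 = (2x + 4)^2.
Expand and rearrange: 4x^2 + 13x + 9 = 0.
Solving gives x = -1 or x = -2.25.
Check each candidate in the original equation:
  x = -1: sqrt(4) = 2, while 2x + 4 = 2 — valid.
  x = -2.25: sqrt(0.25) = 0.5, while 2x + 4 = -0.5 — extraneous.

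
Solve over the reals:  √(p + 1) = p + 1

p = -1 or p = 0

Square both sides: p + 1 = (p + 1)².
Expand and rearrange: p² + p = 0.
Solving gives p = 0 or p = -1.
Check each candidate in the original equation:
  p = 0: √(1) = 1, while p + 1 = 1 — valid.
  p = -1: √(0) = 0, while p + 1 = 0 — valid.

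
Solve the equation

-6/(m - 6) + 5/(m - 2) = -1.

m = -0.6235 or m = 9.6235

Multiply both sides by (m - 6)(m - 2):
-6(m - 2) + 5(m - 6) = -(m - 6)(m - 2).
Expand and collect terms: -m^2 + 9m + 6 = 0.
By the quadratic formula, m = (-9 +/- sqrt(105)) / -2, so m ~= -0.6235 or m ~= 9.6235.
Neither value makes a denominator zero (m != 6, m != 2), so both are valid.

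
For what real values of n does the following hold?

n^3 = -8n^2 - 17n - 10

Rearrange: n^3 + 8n^2 + 17n + 10 = 0.
Possible rational roots are divisors of 10. Testing n = -1 gives 0, so (n + 1) is a factor.
Divide: n^3 + 8n^2 + 17n + 10 = (n + 1)(n^2 + 7n + 10).
Factor the quadratic: n = -2 or n = -5.

n = -5 or n = -2 or n = -1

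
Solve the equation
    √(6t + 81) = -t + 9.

Square both sides: 6t + 81 = (-t + 9)².
Expand and rearrange: t² - 24t = 0.
Solving gives t = 24 or t = 0.
Check each candidate in the original equation:
  t = 24: √(225) = 15, while -t + 9 = -15 — extraneous.
  t = 0: √(81) = 9, while -t + 9 = 9 — valid.

t = 0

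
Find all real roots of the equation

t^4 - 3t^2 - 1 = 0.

t = -1.8174 or t = 1.8174

Let u = t^2. The equation becomes u^2 - 3u - 1 = 0.
By the quadratic formula, u = 3/2 + sqrt(13)/2 or u = 3/2 - sqrt(13)/2.
t^2 = 3/2 + sqrt(13)/2 gives t = +/-sqrt(3/2 + sqrt(13)/2) ~= +/-1.8174.
t^2 = 3/2 - sqrt(13)/2 < 0 has no real solution.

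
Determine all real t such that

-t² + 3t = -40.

Bring every term to one side: -t² + 3t + 40 = 0.
Factor: -1(t - 8)(t + 5) = 0.
So t = 8 or t = -5.

t = -5 or t = 8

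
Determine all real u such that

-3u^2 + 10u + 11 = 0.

u = -0.8719 or u = 4.2053

Discriminant: (10)^2 - 4*(-3)*11 = 232.
Quadratic formula: u = (-10 +/- sqrt(232)) / (-6).
So u = 5/3 - sqrt(58)/3 ~= -0.8719 or u = 5/3 + sqrt(58)/3 ~= 4.2053.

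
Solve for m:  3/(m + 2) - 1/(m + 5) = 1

m = -5.5414 or m = 0.5414

Multiply both sides by (m + 2)(m + 5):
3(m + 5) - (m + 2) = (m + 2)(m + 5).
Expand and collect terms: m² + 5m - 3 = 0.
By the quadratic formula, m = (-5 ± √37) / 2, so m ≈ 0.5414 or m ≈ -5.5414.
Neither value makes a denominator zero (m ≠ -2, m ≠ -5), so both are valid.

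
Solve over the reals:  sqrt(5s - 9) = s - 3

s = 9

Square both sides: 5s - 9 = (s - 3)^2.
Expand and rearrange: s^2 - 11s + 18 = 0.
Solving gives s = 9 or s = 2.
Check each candidate in the original equation:
  s = 9: sqrt(36) = 6, while s - 3 = 6 — valid.
  s = 2: sqrt(1) = 1, while s - 3 = -1 — extraneous.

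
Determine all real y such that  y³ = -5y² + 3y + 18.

Rearrange: y³ + 5y² - 3y - 18 = 0.
Possible rational roots are divisors of -18. Testing y = -2 gives 0, so (y + 2) is a factor.
Divide: y³ + 5y² - 3y - 18 = (y + 2)(y² + 3y - 9).
Apply the quadratic formula to y² + 3y - 9 = 0: y = (-3 ± √45)/2, i.e. y ≈ 1.8541 or y ≈ -4.8541.

y = -4.8541 or y = -2 or y = 1.8541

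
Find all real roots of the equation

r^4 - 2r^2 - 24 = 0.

Let u = r^2. The equation becomes u^2 - 2u - 24 = 0.
Factor: (u + 4)(u - 6) = 0, so u = -4 or u = 6.
r^2 = -4 < 0 has no real solution.
r^2 = 6 gives r = +/-sqrt(6) ~= +/-2.4495.

r = -2.4495 or r = 2.4495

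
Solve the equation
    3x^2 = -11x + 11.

Rearrange to standard form: 3x^2 + 11x - 11 = 0.
Discriminant: (11)^2 - 4*3*(-11) = 253.
Quadratic formula: x = (-11 +/- sqrt(253)) / 6.
So x = -11/6 + sqrt(253)/6 ~= 0.8177 or x = -sqrt(253)/6 - 11/6 ~= -4.4843.

x = -4.4843 or x = 0.8177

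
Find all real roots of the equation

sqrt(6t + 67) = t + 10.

Square both sides: 6t + 67 = (t + 10)^2.
Expand and rearrange: t^2 + 14t + 33 = 0.
Solving gives t = -3 or t = -11.
Check each candidate in the original equation:
  t = -3: sqrt(49) = 7, while t + 10 = 7 — valid.
  t = -11: sqrt(1) = 1, while t + 10 = -1 — extraneous.

t = -3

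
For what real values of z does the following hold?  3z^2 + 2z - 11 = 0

Discriminant: (2)^2 - 4*3*(-11) = 136.
Quadratic formula: z = (-2 +/- sqrt(136)) / 6.
So z = -1/3 + sqrt(34)/3 ~= 1.6103 or z = -sqrt(34)/3 - 1/3 ~= -2.277.

z = -2.277 or z = 1.6103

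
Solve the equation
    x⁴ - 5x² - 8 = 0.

x = -2.505 or x = 2.505

Let u = x². The equation becomes u² - 5u - 8 = 0.
By the quadratic formula, u = 5/2 + √(57)/2 or u = 5/2 - √(57)/2.
x² = 5/2 + √(57)/2 gives x = ±√(5/2 + √(57)/2) ≈ ±2.505.
x² = 5/2 - √(57)/2 < 0 has no real solution.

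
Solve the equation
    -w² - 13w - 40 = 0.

w = -8 or w = -5

Factor: -1(w + 8)(w + 5) = 0.
So w = -8 or w = -5.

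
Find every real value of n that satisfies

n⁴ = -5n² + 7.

Let u = n². The equation becomes u² + 5u - 7 = 0.
By the quadratic formula, u = -5/2 + √(53)/2 or u = -√(53)/2 - 5/2.
n² = -5/2 + √(53)/2 gives n = ±√(-5/2 + √(53)/2) ≈ ±1.0677.
n² = -√(53)/2 - 5/2 < 0 has no real solution.

n = -1.0677 or n = 1.0677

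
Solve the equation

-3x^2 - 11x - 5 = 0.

Discriminant: (-11)^2 - 4*(-3)*(-5) = 61.
Quadratic formula: x = (11 +/- sqrt(61)) / (-6).
So x = -11/6 - sqrt(61)/6 ~= -3.135 or x = -11/6 + sqrt(61)/6 ~= -0.5316.

x = -3.135 or x = -0.5316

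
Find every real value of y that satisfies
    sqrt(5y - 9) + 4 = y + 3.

Isolate the radical: sqrt(5y - 9) = y - 1.
Square both sides: 5y - 9 = (y - 1)^2.
Expand and rearrange: y^2 - 7y + 10 = 0.
Solving gives y = 5 or y = 2.
Check each candidate in the original equation:
  y = 5: sqrt(16) = 4, while y - 1 = 4 — valid.
  y = 2: sqrt(1) = 1, while y - 1 = 1 — valid.

y = 2 or y = 5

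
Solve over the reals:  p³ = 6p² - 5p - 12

p = -1 or p = 3 or p = 4

Rearrange: p³ - 6p² + 5p + 12 = 0.
Possible rational roots are divisors of 12. Testing p = 3 gives 0, so (p - 3) is a factor.
Divide: p³ - 6p² + 5p + 12 = (p - 3)(p² - 3p - 4).
Factor the quadratic: p = 4 or p = -1.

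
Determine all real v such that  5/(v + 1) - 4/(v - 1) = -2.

v = -2.6085 or v = 2.1085

Multiply both sides by (v + 1)(v - 1):
5(v - 1) - 4(v + 1) = -2(v + 1)(v - 1).
Expand and collect terms: -2v^2 - v + 11 = 0.
By the quadratic formula, v = (1 +/- sqrt(89)) / -4, so v ~= -2.6085 or v ~= 2.1085.
Neither value makes a denominator zero (v != -1, v != 1), so both are valid.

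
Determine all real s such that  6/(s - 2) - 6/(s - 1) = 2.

Multiply both sides by (s - 2)(s - 1):
6(s - 1) - 6(s - 2) = 2(s - 2)(s - 1).
Expand and collect terms: 2s² - 6s - 2 = 0.
By the quadratic formula, s = (6 ± √52) / 4, so s ≈ 3.3028 or s ≈ -0.3028.
Neither value makes a denominator zero (s ≠ 2, s ≠ 1), so both are valid.

s = -0.3028 or s = 3.3028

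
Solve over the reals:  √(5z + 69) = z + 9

Square both sides: 5z + 69 = (z + 9)².
Expand and rearrange: z² + 13z + 12 = 0.
Solving gives z = -1 or z = -12.
Check each candidate in the original equation:
  z = -1: √(64) = 8, while z + 9 = 8 — valid.
  z = -12: √(9) = 3, while z + 9 = -3 — extraneous.

z = -1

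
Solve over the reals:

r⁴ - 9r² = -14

r = -2.6458 or r = -1.4142 or r = 1.4142 or r = 2.6458

Let u = r². The equation becomes u² - 9u + 14 = 0.
Factor: (u - 7)(u - 2) = 0, so u = 7 or u = 2.
r² = 7 gives r = ±√(7) ≈ ±2.6458.
r² = 2 gives r = ±√(2) ≈ ±1.4142.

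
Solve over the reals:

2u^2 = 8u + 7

u = -0.7386 or u = 4.7386

Rearrange to standard form: 2u^2 - 8u - 7 = 0.
Discriminant: (-8)^2 - 4*2*(-7) = 120.
Quadratic formula: u = (8 +/- sqrt(120)) / 4.
So u = 2 + sqrt(30)/2 ~= 4.7386 or u = 2 - sqrt(30)/2 ~= -0.7386.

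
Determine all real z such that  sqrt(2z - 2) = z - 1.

z = 1 or z = 3

Square both sides: 2z - 2 = (z - 1)^2.
Expand and rearrange: z^2 - 4z + 3 = 0.
Solving gives z = 3 or z = 1.
Check each candidate in the original equation:
  z = 3: sqrt(4) = 2, while z - 1 = 2 — valid.
  z = 1: sqrt(0) = 0, while z - 1 = 0 — valid.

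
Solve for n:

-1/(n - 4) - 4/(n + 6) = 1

Multiply both sides by (n - 4)(n + 6):
-(n + 6) - 4(n - 4) = (n - 4)(n + 6).
Expand and collect terms: n² + 7n - 34 = 0.
By the quadratic formula, n = (-7 ± √185) / 2, so n ≈ 3.3007 or n ≈ -10.3007.
Neither value makes a denominator zero (n ≠ 4, n ≠ -6), so both are valid.

n = -10.3007 or n = 3.3007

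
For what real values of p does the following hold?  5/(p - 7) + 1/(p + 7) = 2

Multiply both sides by (p - 7)(p + 7):
5(p + 7) + (p - 7) = 2(p - 7)(p + 7).
Expand and collect terms: 2p^2 - 6p - 126 = 0.
By the quadratic formula, p = (6 +/- sqrt(1044)) / 4, so p ~= 9.5777 or p ~= -6.5777.
Neither value makes a denominator zero (p != 7, p != -7), so both are valid.

p = -6.5777 or p = 9.5777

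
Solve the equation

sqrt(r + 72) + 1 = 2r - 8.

Isolate the radical: sqrt(r + 72) = 2r - 9.
Square both sides: r + 72 = (2r - 9)^2.
Expand and rearrange: 4r^2 - 37r + 9 = 0.
Solving gives r = 9 or r = 0.25.
Check each candidate in the original equation:
  r = 9: sqrt(81) = 9, while 2r - 9 = 9 — valid.
  r = 0.25: sqrt(72.25) = 8.5, while 2r - 9 = -8.5 — extraneous.

r = 9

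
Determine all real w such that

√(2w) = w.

Square both sides: 2w = (w)².
Expand and rearrange: w² - 2w = 0.
Solving gives w = 2 or w = 0.
Check each candidate in the original equation:
  w = 2: √(4) = 2, while w = 2 — valid.
  w = 0: √(0) = 0, while w = 0 — valid.

w = 0 or w = 2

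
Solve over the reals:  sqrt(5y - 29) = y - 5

y = 6 or y = 9

Square both sides: 5y - 29 = (y - 5)^2.
Expand and rearrange: y^2 - 15y + 54 = 0.
Solving gives y = 9 or y = 6.
Check each candidate in the original equation:
  y = 9: sqrt(16) = 4, while y - 5 = 4 — valid.
  y = 6: sqrt(1) = 1, while y - 5 = 1 — valid.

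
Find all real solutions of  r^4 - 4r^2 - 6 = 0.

Let u = r^2. The equation becomes u^2 - 4u - 6 = 0.
By the quadratic formula, u = 2 + sqrt(10) or u = 2 - sqrt(10).
r^2 = 2 + sqrt(10) gives r = +/-sqrt(2 + sqrt(10)) ~= +/-2.2721.
r^2 = 2 - sqrt(10) < 0 has no real solution.

r = -2.2721 or r = 2.2721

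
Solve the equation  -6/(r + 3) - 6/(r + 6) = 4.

Multiply both sides by (r + 3)(r + 6):
-6(r + 6) - 6(r + 3) = 4(r + 3)(r + 6).
Expand and collect terms: 4r² + 48r + 126 = 0.
By the quadratic formula, r = (-48 ± √288) / 8, so r ≈ -3.8787 or r ≈ -8.1213.
Neither value makes a denominator zero (r ≠ -3, r ≠ -6), so both are valid.

r = -8.1213 or r = -3.8787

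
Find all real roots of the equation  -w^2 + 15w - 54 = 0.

Factor: -1(w - 9)(w - 6) = 0.
So w = 9 or w = 6.

w = 6 or w = 9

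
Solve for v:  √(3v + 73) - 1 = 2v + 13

v = -3

Isolate the radical: √(3v + 73) = 2v + 14.
Square both sides: 3v + 73 = (2v + 14)².
Expand and rearrange: 4v² + 53v + 123 = 0.
Solving gives v = -3 or v = -10.25.
Check each candidate in the original equation:
  v = -3: √(64) = 8, while 2v + 14 = 8 — valid.
  v = -10.25: √(42.25) = 6.5, while 2v + 14 = -6.5 — extraneous.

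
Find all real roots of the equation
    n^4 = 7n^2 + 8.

Let u = n^2. The equation becomes u^2 - 7u - 8 = 0.
Factor: (u + 1)(u - 8) = 0, so u = -1 or u = 8.
n^2 = -1 < 0 has no real solution.
n^2 = 8 gives n = +/-2*sqrt(2) ~= +/-2.8284.

n = -2.8284 or n = 2.8284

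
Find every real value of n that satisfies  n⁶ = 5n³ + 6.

n = -1 or n = 1.8171

Let u = n³. The equation becomes u² - 5u - 6 = 0.
Factor: (u + 1)(u - 6) = 0, so u = -1 or u = 6.
n³ = -1 gives n = -1.
n³ = 6 gives n = ∛(6) ≈ 1.8171.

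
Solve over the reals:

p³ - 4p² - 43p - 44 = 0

p = -4 or p = -1.1962 or p = 9.1962

Possible rational roots are divisors of -44. Testing p = -4 gives 0, so (p + 4) is a factor.
Divide: p³ - 4p² - 43p - 44 = (p + 4)(p² - 8p - 11).
Apply the quadratic formula to p² - 8p - 11 = 0: p = (8 ± √108)/2, i.e. p ≈ 9.1962 or p ≈ -1.1962.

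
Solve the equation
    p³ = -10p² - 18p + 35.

Rearrange: p³ + 10p² + 18p - 35 = 0.
Possible rational roots are divisors of -35. Testing p = -5 gives 0, so (p + 5) is a factor.
Divide: p³ + 10p² + 18p - 35 = (p + 5)(p² + 5p - 7).
Apply the quadratic formula to p² + 5p - 7 = 0: p = (-5 ± √53)/2, i.e. p ≈ 1.1401 or p ≈ -6.1401.

p = -6.1401 or p = -5 or p = 1.1401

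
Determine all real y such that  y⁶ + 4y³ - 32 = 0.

Let u = y³. The equation becomes u² + 4u - 32 = 0.
Factor: (u + 8)(u - 4) = 0, so u = -8 or u = 4.
y³ = -8 gives y = -2.
y³ = 4 gives y = ∛(4) ≈ 1.5874.

y = -2 or y = 1.5874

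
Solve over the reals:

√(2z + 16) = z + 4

z = 0

Square both sides: 2z + 16 = (z + 4)².
Expand and rearrange: z² + 6z = 0.
Solving gives z = 0 or z = -6.
Check each candidate in the original equation:
  z = 0: √(16) = 4, while z + 4 = 4 — valid.
  z = -6: √(4) = 2, while z + 4 = -2 — extraneous.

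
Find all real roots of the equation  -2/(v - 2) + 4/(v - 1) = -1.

v = -1.5616 or v = 2.5616

Multiply both sides by (v - 2)(v - 1):
-2(v - 1) + 4(v - 2) = -(v - 2)(v - 1).
Expand and collect terms: -v^2 + v + 4 = 0.
By the quadratic formula, v = (-1 +/- sqrt(17)) / -2, so v ~= -1.5616 or v ~= 2.5616.
Neither value makes a denominator zero (v != 2, v != 1), so both are valid.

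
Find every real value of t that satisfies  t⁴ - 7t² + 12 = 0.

t = -2 or t = -1.7321 or t = 1.7321 or t = 2

Let u = t². The equation becomes u² - 7u + 12 = 0.
Factor: (u - 3)(u - 4) = 0, so u = 3 or u = 4.
t² = 3 gives t = ±√(3) ≈ ±1.7321.
t² = 4 gives t = ±2.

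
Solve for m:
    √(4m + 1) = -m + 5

m = 2

Square both sides: 4m + 1 = (-m + 5)².
Expand and rearrange: m² - 14m + 24 = 0.
Solving gives m = 12 or m = 2.
Check each candidate in the original equation:
  m = 12: √(49) = 7, while -m + 5 = -7 — extraneous.
  m = 2: √(9) = 3, while -m + 5 = 3 — valid.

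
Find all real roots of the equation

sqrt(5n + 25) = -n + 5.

Square both sides: 5n + 25 = (-n + 5)^2.
Expand and rearrange: n^2 - 15n = 0.
Solving gives n = 15 or n = 0.
Check each candidate in the original equation:
  n = 15: sqrt(100) = 10, while -n + 5 = -10 — extraneous.
  n = 0: sqrt(25) = 5, while -n + 5 = 5 — valid.

n = 0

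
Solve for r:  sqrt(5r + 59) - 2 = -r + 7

r = 1

Isolate the radical: sqrt(5r + 59) = -r + 9.
Square both sides: 5r + 59 = (-r + 9)^2.
Expand and rearrange: r^2 - 23r + 22 = 0.
Solving gives r = 22 or r = 1.
Check each candidate in the original equation:
  r = 22: sqrt(169) = 13, while -r + 9 = -13 — extraneous.
  r = 1: sqrt(64) = 8, while -r + 9 = 8 — valid.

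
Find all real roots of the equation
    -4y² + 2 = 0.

Discriminant: (0)² − 4·(-4)·2 = 32.
Quadratic formula: y = (0 ± √32) / (-8).
So y = -√(2)/2 ≈ -0.7071 or y = √(2)/2 ≈ 0.7071.

y = -0.7071 or y = 0.7071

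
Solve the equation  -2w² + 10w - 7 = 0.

Discriminant: (10)² − 4·(-2)·(-7) = 44.
Quadratic formula: w = (-10 ± √44) / (-4).
So w = 5/2 - √(11)/2 ≈ 0.8417 or w = √(11)/2 + 5/2 ≈ 4.1583.

w = 0.8417 or w = 4.1583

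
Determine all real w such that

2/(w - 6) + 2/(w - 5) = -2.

Multiply both sides by (w - 6)(w - 5):
2(w - 5) + 2(w - 6) = -2(w - 6)(w - 5).
Expand and collect terms: -2w² + 18w - 38 = 0.
By the quadratic formula, w = (-18 ± √20) / -4, so w ≈ 3.382 or w ≈ 5.618.
Neither value makes a denominator zero (w ≠ 6, w ≠ 5), so both are valid.

w = 3.382 or w = 5.618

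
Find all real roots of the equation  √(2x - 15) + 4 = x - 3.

Isolate the radical: √(2x - 15) = x - 7.
Square both sides: 2x - 15 = (x - 7)².
Expand and rearrange: x² - 16x + 64 = 0.
This gives the repeated root x = 8.
Check in the original equation:
  x = 8: √(1) = 1, while x - 7 = 1 — valid.

x = 8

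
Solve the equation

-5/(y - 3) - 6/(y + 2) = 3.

Multiply both sides by (y - 3)(y + 2):
-5(y + 2) - 6(y - 3) = 3(y - 3)(y + 2).
Expand and collect terms: 3y² + 8y - 26 = 0.
By the quadratic formula, y = (-8 ± √376) / 6, so y ≈ 1.8985 or y ≈ -4.5651.
Neither value makes a denominator zero (y ≠ 3, y ≠ -2), so both are valid.

y = -4.5651 or y = 1.8985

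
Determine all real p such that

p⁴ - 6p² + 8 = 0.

p = -2 or p = -1.4142 or p = 1.4142 or p = 2

Let u = p². The equation becomes u² - 6u + 8 = 0.
Factor: (u - 2)(u - 4) = 0, so u = 2 or u = 4.
p² = 2 gives p = ±√(2) ≈ ±1.4142.
p² = 4 gives p = ±2.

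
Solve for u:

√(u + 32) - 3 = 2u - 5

Isolate the radical: √(u + 32) = 2u - 2.
Square both sides: u + 32 = (2u - 2)².
Expand and rearrange: 4u² - 9u - 28 = 0.
Solving gives u = 4 or u = -1.75.
Check each candidate in the original equation:
  u = 4: √(36) = 6, while 2u - 2 = 6 — valid.
  u = -1.75: √(30.25) = 5.5, while 2u - 2 = -5.5 — extraneous.

u = 4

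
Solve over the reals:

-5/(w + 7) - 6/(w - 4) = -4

Multiply both sides by (w + 7)(w - 4):
-5(w - 4) - 6(w + 7) = -4(w + 7)(w - 4).
Expand and collect terms: -4w^2 - w + 134 = 0.
By the quadratic formula, w = (1 +/- sqrt(2145)) / -8, so w ~= -5.9143 or w ~= 5.6643.
Neither value makes a denominator zero (w != -7, w != 4), so both are valid.

w = -5.9143 or w = 5.6643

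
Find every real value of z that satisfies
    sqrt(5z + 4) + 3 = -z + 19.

Isolate the radical: sqrt(5z + 4) = -z + 16.
Square both sides: 5z + 4 = (-z + 16)^2.
Expand and rearrange: z^2 - 37z + 252 = 0.
Solving gives z = 28 or z = 9.
Check each candidate in the original equation:
  z = 28: sqrt(144) = 12, while -z + 16 = -12 — extraneous.
  z = 9: sqrt(49) = 7, while -z + 16 = 7 — valid.

z = 9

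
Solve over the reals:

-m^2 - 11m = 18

m = -9 or m = -2

Bring every term to one side: -m^2 - 11m - 18 = 0.
Factor: -1(m + 2)(m + 9) = 0.
So m = -2 or m = -9.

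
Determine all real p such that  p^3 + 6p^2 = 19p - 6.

p = -8.3589 or p = 0.3589 or p = 2

Rearrange: p^3 + 6p^2 - 19p + 6 = 0.
Possible rational roots are divisors of 6. Testing p = 2 gives 0, so (p - 2) is a factor.
Divide: p^3 + 6p^2 - 19p + 6 = (p - 2)(p^2 + 8p - 3).
Apply the quadratic formula to p^2 + 8p - 3 = 0: p = (-8 +/- sqrt(76))/2, i.e. p ~= 0.3589 or p ~= -8.3589.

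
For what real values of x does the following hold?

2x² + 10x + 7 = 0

Discriminant: (10)² − 4·2·7 = 44.
Quadratic formula: x = (-10 ± √44) / 4.
So x = -5/2 + √(11)/2 ≈ -0.8417 or x = -5/2 - √(11)/2 ≈ -4.1583.

x = -4.1583 or x = -0.8417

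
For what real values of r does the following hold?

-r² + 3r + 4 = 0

r = -1 or r = 4

Factor: -1(r - 4)(r + 1) = 0.
So r = 4 or r = -1.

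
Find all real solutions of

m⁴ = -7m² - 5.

No real solutions.

Let u = m². The equation becomes u² + 7u + 5 = 0.
By the quadratic formula, u = -7/2 + √(29)/2 or u = -7/2 - √(29)/2.
m² = -7/2 + √(29)/2 < 0 has no real solution.
m² = -7/2 - √(29)/2 < 0 has no real solution.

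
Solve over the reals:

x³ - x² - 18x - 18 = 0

x = -3 or x = -1.1623 or x = 5.1623

Possible rational roots are divisors of -18. Testing x = -3 gives 0, so (x + 3) is a factor.
Divide: x³ - x² - 18x - 18 = (x + 3)(x² - 4x - 6).
Apply the quadratic formula to x² - 4x - 6 = 0: x = (4 ± √40)/2, i.e. x ≈ 5.1623 or x ≈ -1.1623.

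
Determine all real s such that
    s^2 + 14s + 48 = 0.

Factor: (s + 6)(s + 8) = 0.
So s = -6 or s = -8.

s = -8 or s = -6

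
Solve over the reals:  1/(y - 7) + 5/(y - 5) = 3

Multiply both sides by (y - 7)(y - 5):
(y - 5) + 5(y - 7) = 3(y - 7)(y - 5).
Expand and collect terms: 3y² - 42y + 145 = 0.
By the quadratic formula, y = (42 ± √24) / 6, so y ≈ 7.8165 or y ≈ 6.1835.
Neither value makes a denominator zero (y ≠ 7, y ≠ 5), so both are valid.

y = 6.1835 or y = 7.8165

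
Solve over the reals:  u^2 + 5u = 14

Bring every term to one side: u^2 + 5u - 14 = 0.
Factor: (u + 7)(u - 2) = 0.
So u = -7 or u = 2.

u = -7 or u = 2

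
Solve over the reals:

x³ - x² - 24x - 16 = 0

Possible rational roots are divisors of -16. Testing x = -4 gives 0, so (x + 4) is a factor.
Divide: x³ - x² - 24x - 16 = (x + 4)(x² - 5x - 4).
Apply the quadratic formula to x² - 5x - 4 = 0: x = (5 ± √41)/2, i.e. x ≈ 5.7016 or x ≈ -0.7016.

x = -4 or x = -0.7016 or x = 5.7016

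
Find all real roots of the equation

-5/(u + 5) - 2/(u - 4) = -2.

u = -2.8197 or u = 5.3197

Multiply both sides by (u + 5)(u - 4):
-5(u - 4) - 2(u + 5) = -2(u + 5)(u - 4).
Expand and collect terms: -2u² + 5u + 30 = 0.
By the quadratic formula, u = (-5 ± √265) / -4, so u ≈ -2.8197 or u ≈ 5.3197.
Neither value makes a denominator zero (u ≠ -5, u ≠ 4), so both are valid.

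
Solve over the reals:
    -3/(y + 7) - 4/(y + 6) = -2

Multiply both sides by (y + 7)(y + 6):
-3(y + 6) - 4(y + 7) = -2(y + 7)(y + 6).
Expand and collect terms: -2y² - 19y - 38 = 0.
By the quadratic formula, y = (19 ± √57) / -4, so y ≈ -6.6375 or y ≈ -2.8625.
Neither value makes a denominator zero (y ≠ -7, y ≠ -6), so both are valid.

y = -6.6375 or y = -2.8625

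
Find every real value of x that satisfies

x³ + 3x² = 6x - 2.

Rearrange: x³ + 3x² - 6x + 2 = 0.
Possible rational roots are divisors of 2. Testing x = 1 gives 0, so (x - 1) is a factor.
Divide: x³ + 3x² - 6x + 2 = (x - 1)(x² + 4x - 2).
Apply the quadratic formula to x² + 4x - 2 = 0: x = (-4 ± √24)/2, i.e. x ≈ 0.4495 or x ≈ -4.4495.

x = -4.4495 or x = 0.4495 or x = 1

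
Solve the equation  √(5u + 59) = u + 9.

Square both sides: 5u + 59 = (u + 9)².
Expand and rearrange: u² + 13u + 22 = 0.
Solving gives u = -2 or u = -11.
Check each candidate in the original equation:
  u = -2: √(49) = 7, while u + 9 = 7 — valid.
  u = -11: √(4) = 2, while u + 9 = -2 — extraneous.

u = -2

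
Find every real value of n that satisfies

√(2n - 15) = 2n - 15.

Square both sides: 2n - 15 = (2n - 15)².
Expand and rearrange: 4n² - 62n + 240 = 0.
Solving gives n = 8 or n = 7.5.
Check each candidate in the original equation:
  n = 8: √(1) = 1, while 2n - 15 = 1 — valid.
  n = 7.5: √(0) = 0, while 2n - 15 = 0 — valid.

n = 7.5 or n = 8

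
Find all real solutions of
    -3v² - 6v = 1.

v = -1.8165 or v = -0.1835

Rearrange to standard form: -3v² - 6v - 1 = 0.
Discriminant: (-6)² − 4·(-3)·(-1) = 24.
Quadratic formula: v = (6 ± √24) / (-6).
So v = -1 - √(6)/3 ≈ -1.8165 or v = -1 + √(6)/3 ≈ -0.1835.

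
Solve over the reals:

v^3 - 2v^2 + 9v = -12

Rearrange: v^3 - 2v^2 + 9v + 12 = 0.
Possible rational roots are divisors of 12. Testing v = -1 gives 0, so (v + 1) is a factor.
Divide: v^3 - 2v^2 + 9v + 12 = (v + 1)(v^2 - 3v + 12).
The quadratic v^2 - 3v + 12 has discriminant -39 < 0, so no further real roots.

v = -1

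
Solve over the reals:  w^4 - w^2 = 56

w = -2.8284 or w = 2.8284

Let u = w^2. The equation becomes u^2 - u - 56 = 0.
Factor: (u - 8)(u + 7) = 0, so u = 8 or u = -7.
w^2 = 8 gives w = +/-2*sqrt(2) ~= +/-2.8284.
w^2 = -7 < 0 has no real solution.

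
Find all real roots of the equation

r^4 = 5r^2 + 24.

r = -2.8284 or r = 2.8284

Let u = r^2. The equation becomes u^2 - 5u - 24 = 0.
Factor: (u - 8)(u + 3) = 0, so u = 8 or u = -3.
r^2 = 8 gives r = +/-2*sqrt(2) ~= +/-2.8284.
r^2 = -3 < 0 has no real solution.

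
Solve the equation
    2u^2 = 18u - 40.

Bring every term to one side: 2u^2 - 18u + 40 = 0.
Factor: 2(u - 5)(u - 4) = 0.
So u = 5 or u = 4.

u = 4 or u = 5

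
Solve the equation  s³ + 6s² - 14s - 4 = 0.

Possible rational roots are divisors of -4. Testing s = 2 gives 0, so (s - 2) is a factor.
Divide: s³ + 6s² - 14s - 4 = (s - 2)(s² + 8s + 2).
Apply the quadratic formula to s² + 8s + 2 = 0: s = (-8 ± √56)/2, i.e. s ≈ -0.2583 or s ≈ -7.7417.

s = -7.7417 or s = -0.2583 or s = 2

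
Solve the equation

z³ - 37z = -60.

z = -6.772 or z = 1.772 or z = 5

Rearrange: z³ - 37z + 60 = 0.
Possible rational roots are divisors of 60. Testing z = 5 gives 0, so (z - 5) is a factor.
Divide: z³ - 37z + 60 = (z - 5)(z² + 5z - 12).
Apply the quadratic formula to z² + 5z - 12 = 0: z = (-5 ± √73)/2, i.e. z ≈ 1.772 or z ≈ -6.772.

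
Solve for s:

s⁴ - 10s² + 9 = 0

s = -3 or s = -1 or s = 1 or s = 3

Let u = s². The equation becomes u² - 10u + 9 = 0.
Factor: (u - 1)(u - 9) = 0, so u = 1 or u = 9.
s² = 1 gives s = ±1.
s² = 9 gives s = ±3.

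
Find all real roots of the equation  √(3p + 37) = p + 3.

Square both sides: 3p + 37 = (p + 3)².
Expand and rearrange: p² + 3p - 28 = 0.
Solving gives p = 4 or p = -7.
Check each candidate in the original equation:
  p = 4: √(49) = 7, while p + 3 = 7 — valid.
  p = -7: √(16) = 4, while p + 3 = -4 — extraneous.

p = 4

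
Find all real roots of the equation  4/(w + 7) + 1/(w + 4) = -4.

Multiply both sides by (w + 7)(w + 4):
4(w + 4) + (w + 7) = -4(w + 7)(w + 4).
Expand and collect terms: -4w^2 - 49w - 135 = 0.
By the quadratic formula, w = (49 +/- sqrt(241)) / -8, so w ~= -8.0655 or w ~= -4.1845.
Neither value makes a denominator zero (w != -7, w != -4), so both are valid.

w = -8.0655 or w = -4.1845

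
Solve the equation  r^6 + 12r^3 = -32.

r = -2 or r = -1.5874

Let u = r^3. The equation becomes u^2 + 12u + 32 = 0.
Factor: (u + 4)(u + 8) = 0, so u = -4 or u = -8.
r^3 = -4 gives r = -(4)^(1/3) ~= -1.5874.
r^3 = -8 gives r = -2.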